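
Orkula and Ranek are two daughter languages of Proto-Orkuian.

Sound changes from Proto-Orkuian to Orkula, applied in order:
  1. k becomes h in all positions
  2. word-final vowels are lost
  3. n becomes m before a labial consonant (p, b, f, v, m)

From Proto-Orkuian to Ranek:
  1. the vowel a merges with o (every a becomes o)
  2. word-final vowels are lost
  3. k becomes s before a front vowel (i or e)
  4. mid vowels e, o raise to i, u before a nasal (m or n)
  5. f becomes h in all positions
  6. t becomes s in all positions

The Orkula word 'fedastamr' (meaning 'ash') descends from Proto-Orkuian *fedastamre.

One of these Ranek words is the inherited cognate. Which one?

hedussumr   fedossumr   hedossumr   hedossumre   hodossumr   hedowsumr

hedossumr

Ranek: *fedastamre
  fedastamre → fedostomre   [vowel merger]
  fedostomre → fedostomr   [apocope]
  fedostomr (rule 3 does not apply)
  fedostomr → fedostumr   [pre-nasal raising]
  fedostumr → hedostumr   [unconditioned shift]
  hedostumr → hedossumr   [unconditioned shift]
  giving Ranek hedossumr.
The other candidates each miss or misapply at least one Ranek change.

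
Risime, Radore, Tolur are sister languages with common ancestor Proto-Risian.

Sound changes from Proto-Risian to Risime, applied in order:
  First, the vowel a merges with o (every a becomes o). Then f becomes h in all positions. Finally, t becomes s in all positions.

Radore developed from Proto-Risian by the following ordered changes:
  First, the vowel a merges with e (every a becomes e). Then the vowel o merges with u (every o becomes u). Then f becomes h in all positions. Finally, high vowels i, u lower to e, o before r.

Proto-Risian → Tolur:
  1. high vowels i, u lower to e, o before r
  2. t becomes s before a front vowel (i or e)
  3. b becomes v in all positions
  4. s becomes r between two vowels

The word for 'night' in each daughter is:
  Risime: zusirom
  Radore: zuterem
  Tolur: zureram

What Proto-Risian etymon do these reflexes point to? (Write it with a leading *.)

*zutiram

Position 3: Risime has s, Radore has t, Tolur has r. Radore preserves t here (none of its changes turn any other segment into t), so the proto-segment is *t.
Position 6: Risime has o, Radore has e, Tolur has a. Tolur preserves a here (none of its changes turn any other segment into a), so the proto-segment is *a.
Position 4: Risime has i, Radore has e, Tolur has e. Risime preserves i here (none of its changes turn any other segment into i), so the proto-segment is *i.
This points to *zutiram. Verify forward in each daughter:
Risime: start from *zutiram.
  rule 1 (vowel merger): zutiram → zutirom
  rule 2: no change — zutirom
  rule 3 (unconditioned shift): zutirom → zusirom
  ⇒ Risime zusirom
Radore: start from *zutiram.
  rule 1 (vowel merger): zutiram → zutirem
  rule 2: no change — zutirem
  rule 3: no change — zutirem
  rule 4 (pre-rhotic lowering): zutirem → zuterem
  ⇒ Radore zuterem
Tolur: *zutiram
  zutiram → zuteram   [pre-rhotic lowering]
  zuteram → zuseram   [palatalisation]
  zuseram (rule 3 does not apply)
  zuseram → zureram   [rhotacism]
  giving Tolur zureram.
No other proto-form is consistent with every reflex, so the reconstruction is *zutiram.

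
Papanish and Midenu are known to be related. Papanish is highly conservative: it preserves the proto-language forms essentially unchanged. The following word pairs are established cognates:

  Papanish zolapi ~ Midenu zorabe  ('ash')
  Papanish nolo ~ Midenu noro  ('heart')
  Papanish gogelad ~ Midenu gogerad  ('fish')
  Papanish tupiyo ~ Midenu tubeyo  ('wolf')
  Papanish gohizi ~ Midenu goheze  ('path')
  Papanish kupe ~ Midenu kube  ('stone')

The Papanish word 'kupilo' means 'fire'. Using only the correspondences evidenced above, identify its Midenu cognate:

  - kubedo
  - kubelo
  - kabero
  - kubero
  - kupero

kubero

zolapi ~ zorabe, tupiyo ~ tubeyo — Papanish p corresponds to Midenu b between vowels (before a front vowel).
tupiyo ~ tubeyo, gohizi ~ goheze — Papanish i corresponds to Midenu e after a consonant, before a consonant other than r, m, n, p, b, f, v.
nolo ~ noro — Papanish l corresponds to Midenu r between vowels (before a back vowel).
Applying these to Papanish 'kupilo':
  kupilo → kubilo   (p→b between vowels (before a front vowel))
  kubilo → kubelo   (i→e after a consonant, before a consonant other than r, m, n, p, b, f, v)
  kubelo → kubero   (l→r between vowels (before a back vowel))
So the Midenu cognate is 'kubero'.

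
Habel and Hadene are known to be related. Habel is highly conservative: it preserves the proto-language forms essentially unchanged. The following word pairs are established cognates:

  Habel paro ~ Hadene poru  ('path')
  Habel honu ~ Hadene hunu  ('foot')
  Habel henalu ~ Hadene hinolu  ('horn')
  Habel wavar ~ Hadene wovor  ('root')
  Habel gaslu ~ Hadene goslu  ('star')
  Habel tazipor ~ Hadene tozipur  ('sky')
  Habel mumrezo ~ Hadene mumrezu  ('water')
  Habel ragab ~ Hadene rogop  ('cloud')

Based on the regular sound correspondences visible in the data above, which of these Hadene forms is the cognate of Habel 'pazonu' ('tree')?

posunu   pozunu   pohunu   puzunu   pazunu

henalu ~ hinolu, gaslu ~ goslu — Habel a corresponds to Hadene o after a consonant, before a consonant other than r, m, n, p, b, f, v.
honu ~ hunu — Habel o corresponds to Hadene u after a consonant, before a nasal.
Applying these to Habel 'pazonu':
  pazonu → pozonu   (a→o after a consonant, before a consonant other than r, m, n, p, b, f, v)
  pozonu → pozunu   (o→u after a consonant, before a nasal)
So the Hadene cognate is 'pozunu'.

pozunu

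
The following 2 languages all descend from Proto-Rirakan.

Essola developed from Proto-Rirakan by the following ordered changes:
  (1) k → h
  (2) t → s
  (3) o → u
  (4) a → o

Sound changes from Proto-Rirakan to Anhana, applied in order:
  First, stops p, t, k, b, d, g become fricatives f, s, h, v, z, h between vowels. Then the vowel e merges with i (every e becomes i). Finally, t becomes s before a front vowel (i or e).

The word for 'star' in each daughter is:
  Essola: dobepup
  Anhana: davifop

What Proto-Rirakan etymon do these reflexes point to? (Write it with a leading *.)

*dabepop

Position 5: Essola has p, Anhana has f. Essola preserves p here (none of its changes turn any other segment into p), so the proto-segment is *p.
Position 3: Essola has b, Anhana has v. Essola preserves b here (none of its changes turn any other segment into b), so the proto-segment is *b.
Position 2: Essola has o, Anhana has a. Anhana preserves a here (none of its changes turn any other segment into a), so the proto-segment is *a.
Continuing position by position gives *dabepop; check it forward:
Essola: *dabepop > dabepup > dobepup  (by vowel merger, vowel merger)
Anhana: *dabepop > davefop > davifop  (by intervocalic lenition, vowel merger)
No other proto-form is consistent with every reflex, so the reconstruction is *dabepop.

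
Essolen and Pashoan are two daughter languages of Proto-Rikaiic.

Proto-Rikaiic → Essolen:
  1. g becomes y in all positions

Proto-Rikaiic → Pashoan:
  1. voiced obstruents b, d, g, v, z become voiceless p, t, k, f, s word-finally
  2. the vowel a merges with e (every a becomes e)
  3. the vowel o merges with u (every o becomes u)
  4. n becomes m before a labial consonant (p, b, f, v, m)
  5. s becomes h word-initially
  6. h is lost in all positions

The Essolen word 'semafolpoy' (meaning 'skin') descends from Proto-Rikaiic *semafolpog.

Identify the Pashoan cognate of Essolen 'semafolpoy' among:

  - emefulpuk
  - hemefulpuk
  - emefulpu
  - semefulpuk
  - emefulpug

Pashoan: start from *semafolpog.
  rule 1 (final devoicing): semafolpog → semafolpok
  rule 2 (vowel merger): semafolpok → semefolpok
  rule 3 (vowel merger): semefolpok → semefulpuk
  rule 4: no change — semefulpuk
  rule 5 (debuccalisation): semefulpuk → hemefulpuk
  rule 6 (h-loss): hemefulpuk → emefulpuk
  ⇒ Pashoan emefulpuk
Among the options, 'emefulpuk' alone shows every Pashoan change applied in order.

emefulpuk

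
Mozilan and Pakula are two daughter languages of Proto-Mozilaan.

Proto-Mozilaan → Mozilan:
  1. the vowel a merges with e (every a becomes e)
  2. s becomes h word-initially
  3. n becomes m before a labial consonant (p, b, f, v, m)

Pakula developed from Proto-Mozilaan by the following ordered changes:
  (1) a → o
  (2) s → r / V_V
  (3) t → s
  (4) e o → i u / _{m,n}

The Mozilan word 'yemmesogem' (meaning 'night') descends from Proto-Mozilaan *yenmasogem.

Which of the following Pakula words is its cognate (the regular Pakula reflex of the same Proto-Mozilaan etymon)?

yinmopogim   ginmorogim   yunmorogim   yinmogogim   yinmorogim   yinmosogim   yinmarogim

yinmorogim

Pakula: *yenmasogem > yenmosogem > yenmorogem > yinmorogim  (by vowel merger, rhotacism, pre-nasal raising)
Only 'yinmorogim' matches the regular Pakula development of *yenmasogem.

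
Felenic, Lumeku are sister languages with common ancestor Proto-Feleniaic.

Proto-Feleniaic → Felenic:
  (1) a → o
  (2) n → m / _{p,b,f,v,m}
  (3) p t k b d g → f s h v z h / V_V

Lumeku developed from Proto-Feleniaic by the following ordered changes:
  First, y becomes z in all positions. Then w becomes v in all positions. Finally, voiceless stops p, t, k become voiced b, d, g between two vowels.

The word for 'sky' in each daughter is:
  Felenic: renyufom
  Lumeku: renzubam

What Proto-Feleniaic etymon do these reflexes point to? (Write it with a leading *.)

Position 6: Felenic has f, Lumeku has b. Taking the neighbouring segments as reconstructed: Felenic f could go back to *p or *f; Lumeku b could go back to *p or *b — the one source consistent with every daughter is *p.
Position 7: Felenic has o, Lumeku has a. Lumeku preserves a here (none of its changes turn any other segment into a), so the proto-segment is *a.
This points to *renyupam. Verify forward in each daughter:
Felenic: *renyupam > renyupom > renyufom  (by vowel merger, intervocalic lenition)
Lumeku: *renyupam > renzupam > renzubam  (by unconditioned shift, intervocalic voicing)
*renyupam is the unique common source.

*renyupam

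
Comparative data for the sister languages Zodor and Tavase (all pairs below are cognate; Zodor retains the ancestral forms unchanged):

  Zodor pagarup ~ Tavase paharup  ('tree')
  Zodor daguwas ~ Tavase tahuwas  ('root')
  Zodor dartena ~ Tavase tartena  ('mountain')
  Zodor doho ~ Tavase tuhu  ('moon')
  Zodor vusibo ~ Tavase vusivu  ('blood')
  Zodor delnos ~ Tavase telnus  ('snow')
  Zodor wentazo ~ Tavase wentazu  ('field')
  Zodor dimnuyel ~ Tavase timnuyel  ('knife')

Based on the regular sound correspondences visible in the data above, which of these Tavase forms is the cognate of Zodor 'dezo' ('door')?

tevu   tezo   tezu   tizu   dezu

tezu

delnos ~ telnus — Zodor d corresponds to Tavase t word-initially before a front vowel.
doho ~ tuhu, vusibo ~ vusivu — Zodor o corresponds to Tavase u word-finally.
Applying these to Zodor 'dezo':
  dezo → tezo   (d→t word-initially before a front vowel)
  tezo → tezu   (o→u word-finally)
So the Tavase cognate is 'tezu'.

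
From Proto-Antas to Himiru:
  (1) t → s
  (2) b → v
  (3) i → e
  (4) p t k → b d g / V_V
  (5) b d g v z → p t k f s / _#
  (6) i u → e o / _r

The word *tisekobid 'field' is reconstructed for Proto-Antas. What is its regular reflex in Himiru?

sesegovet

Himiru: *tisekobid > sisekobid > sisekovid > sesekoved > sesegoved > sesegovet  (by unconditioned shift, unconditioned shift, vowel merger, intervocalic voicing, final devoicing)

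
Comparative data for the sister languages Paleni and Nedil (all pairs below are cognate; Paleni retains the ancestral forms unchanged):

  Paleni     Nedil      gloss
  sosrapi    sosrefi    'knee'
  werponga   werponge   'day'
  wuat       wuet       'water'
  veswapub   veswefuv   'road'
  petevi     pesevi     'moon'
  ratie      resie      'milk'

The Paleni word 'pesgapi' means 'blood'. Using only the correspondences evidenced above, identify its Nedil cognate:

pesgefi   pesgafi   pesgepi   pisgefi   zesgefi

sosrapi ~ sosrefi, veswapub ~ veswefuv — Paleni a corresponds to Nedil e after a consonant, before a labial obstruent.
sosrapi ~ sosrefi — Paleni p corresponds to Nedil f between vowels (before a front vowel).
Applying these to Paleni 'pesgapi':
  pesgapi → pesgepi   (a→e after a consonant, before a labial obstruent)
  pesgepi → pesgefi   (p→f between vowels (before a front vowel))
So the Nedil cognate is 'pesgefi'.

pesgefi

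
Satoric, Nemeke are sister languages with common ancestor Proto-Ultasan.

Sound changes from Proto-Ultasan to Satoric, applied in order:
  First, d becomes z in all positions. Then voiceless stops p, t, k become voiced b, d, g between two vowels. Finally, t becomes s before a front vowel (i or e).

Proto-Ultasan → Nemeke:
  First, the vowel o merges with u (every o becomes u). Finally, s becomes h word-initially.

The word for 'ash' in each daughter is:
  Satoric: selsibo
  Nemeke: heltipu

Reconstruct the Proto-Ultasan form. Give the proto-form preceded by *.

Position 6: Satoric has b, Nemeke has p. Nemeke preserves p here (none of its changes turn any other segment into p), so the proto-segment is *p.
Position 4: Satoric has s, Nemeke has t. Nemeke preserves t here (none of its changes turn any other segment into t), so the proto-segment is *t.
Position 7: Satoric has o, Nemeke has u. Satoric preserves o here (none of its changes turn any other segment into o), so the proto-segment is *o.
Continuing position by position gives *seltipo; check it forward:
Satoric: start from *seltipo.
  rule 1: no change — seltipo
  rule 2 (intervocalic voicing): seltipo → seltibo
  rule 3 (palatalisation): seltibo → selsibo
  ⇒ Satoric selsibo
Nemeke: start from *seltipo.
  rule 1 (vowel merger): seltipo → seltipu
  rule 2 (debuccalisation): seltipu → heltipu
  ⇒ Nemeke heltipu
*seltipo is the unique common source.

*seltipo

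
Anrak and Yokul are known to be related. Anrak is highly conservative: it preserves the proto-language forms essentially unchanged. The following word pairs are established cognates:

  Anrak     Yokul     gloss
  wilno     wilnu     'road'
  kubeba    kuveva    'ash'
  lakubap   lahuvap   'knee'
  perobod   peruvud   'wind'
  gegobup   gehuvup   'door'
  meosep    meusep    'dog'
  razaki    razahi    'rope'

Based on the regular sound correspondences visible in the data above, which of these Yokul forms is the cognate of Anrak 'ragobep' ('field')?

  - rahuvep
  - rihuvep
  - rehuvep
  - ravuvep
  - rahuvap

gegobup ~ gehuvup — Anrak g corresponds to Yokul h between vowels (before a back vowel).
perobod ~ peruvud, gegobup ~ gehuvup — Anrak o corresponds to Yokul u after a consonant, before a labial obstruent.
kubeba ~ kuveva — Anrak b corresponds to Yokul v between vowels (before a front vowel).
Applying these to Anrak 'ragobep':
  ragobep → rahobep   (g→h between vowels (before a back vowel))
  rahobep → rahubep   (o→u after a consonant, before a labial obstruent)
  rahubep → rahuvep   (b→v between vowels (before a front vowel))
So the Yokul cognate is 'rahuvep'.

rahuvep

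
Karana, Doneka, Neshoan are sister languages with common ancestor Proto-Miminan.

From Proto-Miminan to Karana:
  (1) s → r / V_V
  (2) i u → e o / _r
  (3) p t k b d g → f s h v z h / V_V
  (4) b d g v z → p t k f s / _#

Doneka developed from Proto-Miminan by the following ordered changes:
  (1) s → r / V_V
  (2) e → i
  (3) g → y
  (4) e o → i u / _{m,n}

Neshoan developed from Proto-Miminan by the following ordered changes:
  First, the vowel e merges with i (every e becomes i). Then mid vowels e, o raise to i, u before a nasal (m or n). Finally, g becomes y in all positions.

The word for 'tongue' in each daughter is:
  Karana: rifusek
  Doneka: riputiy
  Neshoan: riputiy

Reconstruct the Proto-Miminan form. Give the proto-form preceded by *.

Position 7: Karana has k, Doneka has y, Neshoan has y. Taking the neighbouring segments as reconstructed: Karana k could go back to *k or *g; Doneka y could go back to *g or *y; Neshoan y could go back to *g or *y — the one source consistent with every daughter is *g.
Position 3: Karana has f, Doneka has p, Neshoan has p. Doneka preserves p here (none of its changes turn any other segment into p), so the proto-segment is *p.
Position 6: Karana has e, Doneka has i, Neshoan has i. Taking the neighbouring segments as reconstructed: Karana e can only go back to *e; Doneka i could go back to *e or *i; Neshoan i could go back to *e or *i — the one source consistent with every daughter is *e.
Verify the candidate proto-form against each daughter:
Karana: *riputeg
  riputeg (rule 1 does not apply)
  riputeg (rule 2 does not apply)
  riputeg → rifuseg   [intervocalic lenition]
  rifuseg → rifusek   [final devoicing]
  giving Karana rifusek.
Doneka: start from *riputeg.
  rule 1: no change — riputeg
  rule 2 (vowel merger): riputeg → riputig
  rule 3 (unconditioned shift): riputig → riputiy
  rule 4: no change — riputiy
  ⇒ Doneka riputiy
Neshoan: *riputeg
  riputeg → riputig   [vowel merger]
  riputig (rule 2 does not apply)
  riputig → riputiy   [unconditioned shift]
  giving Neshoan riputiy.
No other proto-form is consistent with every reflex, so the reconstruction is *riputeg.

*riputeg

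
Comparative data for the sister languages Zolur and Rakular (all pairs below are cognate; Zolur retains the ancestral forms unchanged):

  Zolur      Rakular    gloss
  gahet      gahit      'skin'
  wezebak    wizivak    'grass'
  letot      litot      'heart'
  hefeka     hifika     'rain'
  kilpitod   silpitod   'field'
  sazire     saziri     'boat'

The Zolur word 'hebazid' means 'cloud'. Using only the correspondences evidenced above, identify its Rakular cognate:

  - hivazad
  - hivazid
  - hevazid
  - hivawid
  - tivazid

hivazid

wezebak ~ wizivak — Zolur e corresponds to Rakular i after a consonant, before a labial obstruent.
wezebak ~ wizivak — Zolur b corresponds to Rakular v between vowels (before a back vowel).
Applying these to Zolur 'hebazid':
  hebazid → hibazid   (e→i after a consonant, before a labial obstruent)
  hibazid → hivazid   (b→v between vowels (before a back vowel))
So the Rakular cognate is 'hivazid'.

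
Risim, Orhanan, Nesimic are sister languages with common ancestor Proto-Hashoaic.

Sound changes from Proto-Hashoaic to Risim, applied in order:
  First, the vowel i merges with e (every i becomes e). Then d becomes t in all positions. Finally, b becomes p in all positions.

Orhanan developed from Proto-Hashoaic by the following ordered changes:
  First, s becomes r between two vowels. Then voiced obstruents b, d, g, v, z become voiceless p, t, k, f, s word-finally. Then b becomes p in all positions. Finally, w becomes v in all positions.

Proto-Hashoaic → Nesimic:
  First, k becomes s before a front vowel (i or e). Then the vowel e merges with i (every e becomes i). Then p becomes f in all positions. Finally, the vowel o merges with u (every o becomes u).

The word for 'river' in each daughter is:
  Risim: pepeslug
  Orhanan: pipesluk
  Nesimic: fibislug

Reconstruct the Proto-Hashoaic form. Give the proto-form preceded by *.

*pibeslug

Position 2: Risim has e, Orhanan has i, Nesimic has i. Orhanan preserves i here (none of its changes turn any other segment into i), so the proto-segment is *i.
Position 4: Risim has e, Orhanan has e, Nesimic has i. Orhanan preserves e here (none of its changes turn any other segment into e), so the proto-segment is *e.
Position 1: Risim has p, Orhanan has p, Nesimic has f. Taking the neighbouring segments as reconstructed: Risim p could go back to *p or *b; Orhanan p could go back to *p or *b; Nesimic f could go back to *p or *f — the one source consistent with every daughter is *p.
Verify the candidate proto-form against each daughter:
Risim: *pibeslug
  pibeslug → pebeslug   [vowel merger]
  pebeslug (rule 2 does not apply)
  pebeslug → pepeslug   [unconditioned shift]
  giving Risim pepeslug.
Orhanan: start from *pibeslug.
  rule 1: no change — pibeslug
  rule 2 (final devoicing): pibeslug → pibesluk
  rule 3 (unconditioned shift): pibesluk → pipesluk
  rule 4: no change — pipesluk
  ⇒ Orhanan pipesluk
Nesimic: *pibeslug
  pibeslug (rule 1 does not apply)
  pibeslug → pibislug   [vowel merger]
  pibislug → fibislug   [unconditioned shift]
  fibislug (rule 4 does not apply)
  giving Nesimic fibislug.
*pibeslug is the unique common source.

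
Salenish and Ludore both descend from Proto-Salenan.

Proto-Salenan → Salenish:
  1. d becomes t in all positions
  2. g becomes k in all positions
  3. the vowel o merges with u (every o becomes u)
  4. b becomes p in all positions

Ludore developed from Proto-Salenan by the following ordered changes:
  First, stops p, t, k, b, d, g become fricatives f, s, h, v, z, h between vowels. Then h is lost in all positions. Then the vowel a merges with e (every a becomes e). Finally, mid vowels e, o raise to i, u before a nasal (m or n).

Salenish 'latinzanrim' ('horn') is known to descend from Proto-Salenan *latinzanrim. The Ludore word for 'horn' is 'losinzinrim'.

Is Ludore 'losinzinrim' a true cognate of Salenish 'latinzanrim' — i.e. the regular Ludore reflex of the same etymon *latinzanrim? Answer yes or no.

Derive the expected Ludore reflex of *latinzanrim:
Ludore: *latinzanrim > lasinzanrim > lesinzenrim > lesinzinrim  (by intervocalic lenition, vowel merger, pre-nasal raising)
The regular Ludore reflex would be 'lesinzinrim', but the attested form is 'losinzinrim'. The correspondence is irregular, so they are not cognates (the Ludore form has a different source).

no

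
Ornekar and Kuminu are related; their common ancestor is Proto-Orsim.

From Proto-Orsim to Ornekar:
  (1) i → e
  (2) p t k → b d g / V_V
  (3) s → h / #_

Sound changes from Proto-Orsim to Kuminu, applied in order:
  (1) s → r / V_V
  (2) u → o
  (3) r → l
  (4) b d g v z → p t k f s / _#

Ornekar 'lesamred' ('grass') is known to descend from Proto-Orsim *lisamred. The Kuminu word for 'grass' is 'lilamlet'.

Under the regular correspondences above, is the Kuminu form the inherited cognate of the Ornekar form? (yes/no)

Derive the expected Kuminu reflex of *lisamred:
Kuminu: start from *lisamred.
  rule 1 (rhotacism): lisamred → liramred
  rule 2: no change — liramred
  rule 3 (unconditioned shift): liramred → lilamled
  rule 4 (final devoicing): lilamled → lilamlet
  ⇒ Kuminu lilamlet
Kuminu 'lilamlet' matches the regular reflex exactly, so the pair is cognate.

yes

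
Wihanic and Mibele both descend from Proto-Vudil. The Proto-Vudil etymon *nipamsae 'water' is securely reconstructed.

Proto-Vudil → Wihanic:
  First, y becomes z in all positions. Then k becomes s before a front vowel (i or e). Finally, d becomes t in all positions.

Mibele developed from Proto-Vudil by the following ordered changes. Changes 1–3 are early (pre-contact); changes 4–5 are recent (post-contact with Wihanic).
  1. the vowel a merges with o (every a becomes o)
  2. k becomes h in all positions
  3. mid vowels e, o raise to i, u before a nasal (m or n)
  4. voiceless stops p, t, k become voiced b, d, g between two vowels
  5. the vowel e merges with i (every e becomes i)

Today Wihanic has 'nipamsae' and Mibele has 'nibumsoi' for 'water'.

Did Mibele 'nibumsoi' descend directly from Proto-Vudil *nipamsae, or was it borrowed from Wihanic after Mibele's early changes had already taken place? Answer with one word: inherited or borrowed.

inherited

If inherited, *nipamsae would pass through all of Mibele's changes:
Mibele: *nipamsae
  nipamsae → nipomsoe   [vowel merger]
  nipomsoe (rule 2 does not apply)
  nipomsoe → nipumsoe   [pre-nasal raising]
  nipumsoe → nibumsoe   [intervocalic voicing]
  nibumsoe → nibumsoi   [vowel merger]
  giving Mibele nibumsoi.
If borrowed from Wihanic 'nipamsae' after the early changes, it would undergo only the recent ones:
  rule 4 (intervocalic voicing): nipamsae → nibamsae
  rule 5 (vowel merger): nibamsae → nibamsai
  ⇒ as a loan: nibamsai
Mibele 'nibumsoi' matches the inherited outcome exactly, so it is an inherited cognate, not a loan.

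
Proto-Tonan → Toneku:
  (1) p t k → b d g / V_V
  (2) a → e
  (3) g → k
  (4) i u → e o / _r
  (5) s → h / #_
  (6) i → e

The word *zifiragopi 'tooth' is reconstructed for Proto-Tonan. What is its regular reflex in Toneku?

zeferekobe

Toneku: *zifiragopi > zifiragobi > zifiregobi > zifirekobi > ziferekobi > zeferekobe  (by intervocalic voicing, vowel merger, unconditioned shift, pre-rhotic lowering, vowel merger)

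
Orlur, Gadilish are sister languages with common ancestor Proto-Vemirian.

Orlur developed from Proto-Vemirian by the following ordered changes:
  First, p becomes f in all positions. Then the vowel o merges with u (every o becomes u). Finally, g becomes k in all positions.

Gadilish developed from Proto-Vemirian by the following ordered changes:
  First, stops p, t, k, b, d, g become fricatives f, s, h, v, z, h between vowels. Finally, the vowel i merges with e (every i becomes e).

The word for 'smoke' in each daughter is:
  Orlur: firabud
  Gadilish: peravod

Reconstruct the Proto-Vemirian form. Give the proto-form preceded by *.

*pirabod

Position 1: Orlur has f, Gadilish has p. Gadilish preserves p here (none of its changes turn any other segment into p), so the proto-segment is *p.
Position 6: Orlur has u, Gadilish has o. Gadilish preserves o here (none of its changes turn any other segment into o), so the proto-segment is *o.
This points to *pirabod. Verify forward in each daughter:
Orlur: *pirabod > firabod > firabud  (by unconditioned shift, vowel merger)
Gadilish: *pirabod > piravod > peravod  (by intervocalic lenition, vowel merger)
Only *pirabod yields all of Orlur firabud, Gadilish peravod.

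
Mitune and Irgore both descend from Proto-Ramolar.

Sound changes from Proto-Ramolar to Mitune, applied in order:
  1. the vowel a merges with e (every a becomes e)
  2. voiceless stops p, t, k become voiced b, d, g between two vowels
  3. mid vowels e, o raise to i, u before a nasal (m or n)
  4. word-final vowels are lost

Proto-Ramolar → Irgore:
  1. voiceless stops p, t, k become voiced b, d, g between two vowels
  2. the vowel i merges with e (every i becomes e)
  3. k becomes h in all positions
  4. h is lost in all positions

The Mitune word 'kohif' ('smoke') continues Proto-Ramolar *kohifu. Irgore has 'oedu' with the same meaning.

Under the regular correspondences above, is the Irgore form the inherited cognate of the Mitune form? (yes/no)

Derive the expected Irgore reflex of *kohifu:
Irgore: *kohifu
  kohifu (rule 1 does not apply)
  kohifu → kohefu   [vowel merger]
  kohefu → hohefu   [unconditioned shift]
  hohefu → oefu   [h-loss]
  giving Irgore oefu.
The regular Irgore reflex would be 'oefu', but the attested form is 'oedu'. The correspondence is irregular, so they are not cognates (the Irgore form has a different source).

no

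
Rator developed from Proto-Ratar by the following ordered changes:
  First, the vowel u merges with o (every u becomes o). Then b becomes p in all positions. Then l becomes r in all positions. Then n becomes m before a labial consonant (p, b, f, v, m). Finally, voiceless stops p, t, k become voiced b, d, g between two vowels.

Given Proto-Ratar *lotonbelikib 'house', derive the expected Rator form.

Rator: *lotonbelikib > lotonpelikip > rotonperikip > rotomperikip > rodomperigip  (by unconditioned shift, unconditioned shift, nasal place assimilation, intervocalic voicing)

rodomperigip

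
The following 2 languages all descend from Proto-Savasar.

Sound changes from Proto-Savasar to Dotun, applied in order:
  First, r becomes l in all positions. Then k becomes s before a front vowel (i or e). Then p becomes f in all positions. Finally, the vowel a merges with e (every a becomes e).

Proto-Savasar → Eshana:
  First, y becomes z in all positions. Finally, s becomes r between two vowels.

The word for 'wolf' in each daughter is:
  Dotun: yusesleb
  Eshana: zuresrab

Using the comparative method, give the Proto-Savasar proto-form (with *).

Position 6: Dotun has l, Eshana has r. Taking the neighbouring segments as reconstructed: Dotun l could go back to *l or *r; Eshana r can only go back to *r — the one source consistent with every daughter is *r.
Position 3: Dotun has s, Eshana has r. Taking the neighbouring segments as reconstructed: Dotun s could go back to *k or *s; Eshana r could go back to *s or *r — the one source consistent with every daughter is *s.
Continuing position by position gives *yusesrab; check it forward:
Dotun: *yusesrab > yuseslab > yusesleb  (by unconditioned shift, vowel merger)
Eshana: *yusesrab > zusesrab > zuresrab  (by unconditioned shift, rhotacism)
No other proto-form is consistent with every reflex, so the reconstruction is *yusesrab.

*yusesrab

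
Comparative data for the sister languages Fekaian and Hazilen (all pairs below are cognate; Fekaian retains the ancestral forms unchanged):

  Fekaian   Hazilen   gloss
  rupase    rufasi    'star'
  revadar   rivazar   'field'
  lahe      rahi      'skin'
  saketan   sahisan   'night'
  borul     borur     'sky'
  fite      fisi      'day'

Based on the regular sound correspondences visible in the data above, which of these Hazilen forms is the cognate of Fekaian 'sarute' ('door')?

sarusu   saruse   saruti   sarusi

fite ~ fisi — Fekaian t corresponds to Hazilen s between vowels (before a front vowel).
rupase ~ rufasi, lahe ~ rahi — Fekaian e corresponds to Hazilen i word-finally.
Applying these to Fekaian 'sarute':
  sarute → saruse   (t→s between vowels (before a front vowel))
  saruse → sarusi   (e→i word-finally)
So the Hazilen cognate is 'sarusi'.

sarusi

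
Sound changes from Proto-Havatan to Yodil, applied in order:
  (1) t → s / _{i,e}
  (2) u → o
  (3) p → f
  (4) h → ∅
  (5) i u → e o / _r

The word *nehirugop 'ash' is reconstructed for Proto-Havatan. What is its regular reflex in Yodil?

Yodil: *nehirugop
  nehirugop (rule 1 does not apply)
  nehirugop → nehirogop   [vowel merger]
  nehirogop → nehirogof   [unconditioned shift]
  nehirogof → neirogof   [h-loss]
  neirogof → neerogof   [pre-rhotic lowering]
  giving Yodil neerogof.

neerogof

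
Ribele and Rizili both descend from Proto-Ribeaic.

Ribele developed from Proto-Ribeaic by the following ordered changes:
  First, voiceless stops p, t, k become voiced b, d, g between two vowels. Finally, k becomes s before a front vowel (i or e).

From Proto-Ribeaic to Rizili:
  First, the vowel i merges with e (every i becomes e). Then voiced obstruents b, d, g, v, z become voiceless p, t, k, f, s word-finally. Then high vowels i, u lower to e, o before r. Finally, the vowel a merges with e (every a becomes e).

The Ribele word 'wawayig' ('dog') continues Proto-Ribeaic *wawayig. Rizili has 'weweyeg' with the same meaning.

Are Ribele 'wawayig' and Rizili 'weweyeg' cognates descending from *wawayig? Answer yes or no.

Derive the expected Rizili reflex of *wawayig:
Rizili: *wawayig > wawayeg > wawayek > weweyek  (by vowel merger, final devoicing, vowel merger)
The regular Rizili reflex would be 'weweyek', but the attested form is 'weweyeg'. The correspondence is irregular, so they are not cognates (the Rizili form has a different source).

no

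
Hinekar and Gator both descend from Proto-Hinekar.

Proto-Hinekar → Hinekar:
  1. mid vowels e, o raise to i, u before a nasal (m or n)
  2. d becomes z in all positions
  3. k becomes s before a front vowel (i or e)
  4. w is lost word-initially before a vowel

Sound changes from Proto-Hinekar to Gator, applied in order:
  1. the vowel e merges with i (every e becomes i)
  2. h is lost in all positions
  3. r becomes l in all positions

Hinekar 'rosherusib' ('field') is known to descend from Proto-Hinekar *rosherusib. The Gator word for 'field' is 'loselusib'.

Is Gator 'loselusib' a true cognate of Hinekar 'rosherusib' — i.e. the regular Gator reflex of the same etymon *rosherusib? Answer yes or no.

Derive the expected Gator reflex of *rosherusib:
Gator: start from *rosherusib.
  rule 1 (vowel merger): rosherusib → roshirusib
  rule 2 (h-loss): roshirusib → rosirusib
  rule 3 (unconditioned shift): rosirusib → losilusib
  ⇒ Gator losilusib
The regular Gator reflex would be 'losilusib', but the attested form is 'loselusib'. The correspondence is irregular, so they are not cognates (the Gator form has a different source).

no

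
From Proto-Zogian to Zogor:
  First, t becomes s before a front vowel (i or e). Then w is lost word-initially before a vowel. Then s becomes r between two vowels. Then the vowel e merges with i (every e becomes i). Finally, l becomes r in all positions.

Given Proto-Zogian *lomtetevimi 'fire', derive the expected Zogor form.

Zogor: *lomtetevimi
  lomtetevimi → lomsesevimi   [palatalisation]
  lomsesevimi (rule 2 does not apply)
  lomsesevimi → lomserevimi   [rhotacism]
  lomserevimi → lomsirivimi   [vowel merger]
  lomsirivimi → romsirivimi   [unconditioned shift]
  giving Zogor romsirivimi.

romsirivimi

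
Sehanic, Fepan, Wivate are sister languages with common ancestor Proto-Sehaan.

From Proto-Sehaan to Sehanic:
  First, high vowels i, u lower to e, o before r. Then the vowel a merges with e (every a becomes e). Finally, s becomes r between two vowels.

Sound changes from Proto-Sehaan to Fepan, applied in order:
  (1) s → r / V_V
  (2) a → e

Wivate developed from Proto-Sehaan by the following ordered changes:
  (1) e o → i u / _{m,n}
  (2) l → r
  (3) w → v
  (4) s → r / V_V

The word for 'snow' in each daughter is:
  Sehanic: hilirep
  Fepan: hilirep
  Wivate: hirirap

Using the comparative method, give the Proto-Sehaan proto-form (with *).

*hilisap

Position 6: Sehanic has e, Fepan has e, Wivate has a. Wivate preserves a here (none of its changes turn any other segment into a), so the proto-segment is *a.
Position 3: Sehanic has l, Fepan has l, Wivate has r. Sehanic preserves l here (none of its changes turn any other segment into l), so the proto-segment is *l.
Continuing position by position gives *hilisap; check it forward:
Sehanic: start from *hilisap.
  rule 1: no change — hilisap
  rule 2 (vowel merger): hilisap → hilisep
  rule 3 (rhotacism): hilisep → hilirep
  ⇒ Sehanic hilirep
Fepan: *hilisap > hilirap > hilirep  (by rhotacism, vowel merger)
Wivate: *hilisap > hirisap > hirirap  (by unconditioned shift, rhotacism)
No other proto-form is consistent with every reflex, so the reconstruction is *hilisap.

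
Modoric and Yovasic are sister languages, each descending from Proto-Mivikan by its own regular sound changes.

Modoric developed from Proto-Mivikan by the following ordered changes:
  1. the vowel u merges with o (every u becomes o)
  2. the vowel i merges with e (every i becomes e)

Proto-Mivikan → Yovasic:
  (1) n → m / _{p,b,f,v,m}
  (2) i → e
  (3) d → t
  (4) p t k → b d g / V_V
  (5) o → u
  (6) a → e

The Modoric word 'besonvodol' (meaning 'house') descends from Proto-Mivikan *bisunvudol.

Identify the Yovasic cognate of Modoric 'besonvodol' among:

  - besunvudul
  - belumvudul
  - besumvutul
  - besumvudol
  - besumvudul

Yovasic: *bisunvudol > bisumvudol > besumvudol > besumvutol > besumvudol > besumvudul  (by nasal place assimilation, vowel merger, unconditioned shift, intervocalic voicing, vowel merger)
The other candidates each miss or misapply at least one Yovasic change.

besumvudul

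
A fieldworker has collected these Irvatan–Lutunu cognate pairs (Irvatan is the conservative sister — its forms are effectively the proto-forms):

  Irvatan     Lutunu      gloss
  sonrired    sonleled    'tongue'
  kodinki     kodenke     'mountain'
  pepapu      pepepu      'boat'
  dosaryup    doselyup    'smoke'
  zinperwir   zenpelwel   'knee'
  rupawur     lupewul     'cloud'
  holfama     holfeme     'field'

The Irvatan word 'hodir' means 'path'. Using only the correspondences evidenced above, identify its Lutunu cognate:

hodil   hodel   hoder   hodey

sonrired ~ sonleled, zinperwir ~ zenpelwel — Irvatan i corresponds to Lutunu e after a consonant, before r.
zinperwir ~ zenpelwel, rupawur ~ lupewul — Irvatan r corresponds to Lutunu l word-finally.
Applying these to Irvatan 'hodir':
  hodir → hoder   (i→e after a consonant, before r)
  hoder → hodel   (r→l word-finally)
So the Lutunu cognate is 'hodel'.

hodel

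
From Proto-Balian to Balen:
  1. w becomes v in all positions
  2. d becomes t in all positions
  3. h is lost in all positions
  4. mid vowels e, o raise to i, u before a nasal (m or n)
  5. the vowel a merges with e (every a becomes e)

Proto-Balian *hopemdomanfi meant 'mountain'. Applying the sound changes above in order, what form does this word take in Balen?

opimtumenfi

Balen: *hopemdomanfi > hopemtomanfi > opemtomanfi > opimtumanfi > opimtumenfi  (by unconditioned shift, h-loss, pre-nasal raising, vowel merger)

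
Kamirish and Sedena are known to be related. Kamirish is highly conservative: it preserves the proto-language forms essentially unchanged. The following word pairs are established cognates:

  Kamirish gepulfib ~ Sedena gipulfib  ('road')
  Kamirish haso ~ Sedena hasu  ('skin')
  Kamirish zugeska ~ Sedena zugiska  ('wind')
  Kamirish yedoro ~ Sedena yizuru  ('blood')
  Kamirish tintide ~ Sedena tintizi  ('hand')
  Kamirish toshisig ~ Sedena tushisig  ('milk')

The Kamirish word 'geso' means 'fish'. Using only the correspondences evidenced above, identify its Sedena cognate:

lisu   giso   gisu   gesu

gisu

zugeska ~ zugiska, yedoro ~ yizuru — Kamirish e corresponds to Sedena i after a consonant, before a consonant other than r, m, n, p, b, f, v.
haso ~ hasu, yedoro ~ yizuru — Kamirish o corresponds to Sedena u word-finally.
Applying these to Kamirish 'geso':
  geso → giso   (e→i after a consonant, before a consonant other than r, m, n, p, b, f, v)
  giso → gisu   (o→u word-finally)
So the Sedena cognate is 'gisu'.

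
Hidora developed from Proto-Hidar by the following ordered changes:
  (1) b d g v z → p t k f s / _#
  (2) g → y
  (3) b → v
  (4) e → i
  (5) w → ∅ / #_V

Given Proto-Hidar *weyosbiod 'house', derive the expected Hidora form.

iyosviot

Hidora: *weyosbiod
  weyosbiod → weyosbiot   [final devoicing]
  weyosbiot (rule 2 does not apply)
  weyosbiot → weyosviot   [unconditioned shift]
  weyosviot → wiyosviot   [vowel merger]
  wiyosviot → iyosviot   [glide loss]
  giving Hidora iyosviot.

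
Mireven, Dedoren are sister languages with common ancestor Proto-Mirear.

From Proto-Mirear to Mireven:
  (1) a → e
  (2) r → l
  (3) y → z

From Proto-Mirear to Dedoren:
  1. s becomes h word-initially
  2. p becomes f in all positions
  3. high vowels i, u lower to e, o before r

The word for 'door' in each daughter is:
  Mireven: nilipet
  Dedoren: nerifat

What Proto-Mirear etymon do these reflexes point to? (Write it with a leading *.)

Position 3: Mireven has l, Dedoren has r. Dedoren preserves r here (none of its changes turn any other segment into r), so the proto-segment is *r.
Position 5: Mireven has p, Dedoren has f. Mireven preserves p here (none of its changes turn any other segment into p), so the proto-segment is *p.
Continuing position by position gives *niripat; check it forward:
Mireven: *niripat
  niripat → niripet   [vowel merger]
  niripet → nilipet   [unconditioned shift]
  nilipet (rule 3 does not apply)
  giving Mireven nilipet.
Dedoren: start from *niripat.
  rule 1: no change — niripat
  rule 2 (unconditioned shift): niripat → nirifat
  rule 3 (pre-rhotic lowering): nirifat → nerifat
  ⇒ Dedoren nerifat
*niripat is the unique common source.

*niripat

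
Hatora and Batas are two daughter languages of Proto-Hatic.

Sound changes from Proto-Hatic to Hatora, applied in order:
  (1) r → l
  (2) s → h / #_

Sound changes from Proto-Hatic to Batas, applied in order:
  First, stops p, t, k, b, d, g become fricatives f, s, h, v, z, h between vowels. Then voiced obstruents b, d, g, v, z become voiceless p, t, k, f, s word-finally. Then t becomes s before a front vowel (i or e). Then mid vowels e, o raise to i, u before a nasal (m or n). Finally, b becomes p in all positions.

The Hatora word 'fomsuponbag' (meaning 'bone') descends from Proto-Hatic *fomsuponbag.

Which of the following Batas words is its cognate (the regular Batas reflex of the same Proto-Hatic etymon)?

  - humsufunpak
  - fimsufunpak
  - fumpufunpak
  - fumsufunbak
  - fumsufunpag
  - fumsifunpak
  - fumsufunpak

Batas: *fomsuponbag
  fomsuponbag → fomsufonbag   [intervocalic lenition]
  fomsufonbag → fomsufonbak   [final devoicing]
  fomsufonbak (rule 3 does not apply)
  fomsufonbak → fumsufunbak   [pre-nasal raising]
  fumsufunbak → fumsufunpak   [unconditioned shift]
  giving Batas fumsufunpak.

fumsufunpak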